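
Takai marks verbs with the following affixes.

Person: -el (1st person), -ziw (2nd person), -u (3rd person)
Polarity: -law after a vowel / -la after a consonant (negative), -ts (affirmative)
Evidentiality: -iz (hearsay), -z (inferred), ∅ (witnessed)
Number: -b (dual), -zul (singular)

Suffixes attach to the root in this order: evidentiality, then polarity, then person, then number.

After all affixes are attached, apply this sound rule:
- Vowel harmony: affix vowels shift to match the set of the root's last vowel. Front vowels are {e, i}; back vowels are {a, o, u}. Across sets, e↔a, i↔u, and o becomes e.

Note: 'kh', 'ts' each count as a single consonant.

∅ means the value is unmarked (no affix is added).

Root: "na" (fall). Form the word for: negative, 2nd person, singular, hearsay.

Attach evidentiality hearsay -iz → naiz.
Attach polarity negative -la (after consonant 'z') → naizla.
Attach person 2nd person -ziw → naizlaziw.
Attach number singular -zul → naizlaziwzul.
Apply vowel harmony: naizlaziwzul → nauzlazuwzul.

nauzlazuwzul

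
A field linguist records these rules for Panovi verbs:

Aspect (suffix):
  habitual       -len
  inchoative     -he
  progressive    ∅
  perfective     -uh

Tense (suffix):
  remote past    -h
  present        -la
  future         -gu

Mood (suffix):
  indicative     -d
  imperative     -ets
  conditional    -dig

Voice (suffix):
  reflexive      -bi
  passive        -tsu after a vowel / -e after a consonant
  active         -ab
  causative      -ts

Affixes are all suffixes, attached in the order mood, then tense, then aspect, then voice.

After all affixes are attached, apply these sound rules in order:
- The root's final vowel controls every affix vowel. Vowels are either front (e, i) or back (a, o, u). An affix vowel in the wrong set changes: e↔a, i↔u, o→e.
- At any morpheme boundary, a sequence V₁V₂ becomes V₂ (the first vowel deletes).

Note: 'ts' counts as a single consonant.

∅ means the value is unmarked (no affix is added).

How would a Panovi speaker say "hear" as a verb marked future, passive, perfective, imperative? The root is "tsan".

tsanatsguha

Attach mood imperative -ets → tsanets.
Attach tense future -gu → tsanetsgu.
Attach aspect perfective -uh → tsanetsguuh.
Attach voice passive -e (after consonant 'h') → tsanetsguuhe.
Apply vowel harmony: tsanetsguuhe → tsanatsguuha.
Apply vowel deletion: tsanatsguuha → tsanatsguha.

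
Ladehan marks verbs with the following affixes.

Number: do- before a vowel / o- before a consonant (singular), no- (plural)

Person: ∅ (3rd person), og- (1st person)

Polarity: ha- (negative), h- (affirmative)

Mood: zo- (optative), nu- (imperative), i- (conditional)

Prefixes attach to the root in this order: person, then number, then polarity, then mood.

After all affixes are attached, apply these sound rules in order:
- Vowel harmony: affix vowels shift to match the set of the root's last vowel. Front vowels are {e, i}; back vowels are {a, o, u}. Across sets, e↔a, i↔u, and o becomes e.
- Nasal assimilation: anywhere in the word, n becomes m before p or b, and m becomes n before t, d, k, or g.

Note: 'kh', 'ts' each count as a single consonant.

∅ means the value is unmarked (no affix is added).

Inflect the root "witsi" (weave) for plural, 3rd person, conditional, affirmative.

ihnewitsi

person = 3rd person: zero marking, form stays witsi.
Attach number plural no- → nowitsi.
Attach polarity affirmative h- → hnowitsi.
Attach mood conditional i- → ihnowitsi.
Apply vowel harmony: ihnowitsi → ihnewitsi.
Nasal assimilation: no change.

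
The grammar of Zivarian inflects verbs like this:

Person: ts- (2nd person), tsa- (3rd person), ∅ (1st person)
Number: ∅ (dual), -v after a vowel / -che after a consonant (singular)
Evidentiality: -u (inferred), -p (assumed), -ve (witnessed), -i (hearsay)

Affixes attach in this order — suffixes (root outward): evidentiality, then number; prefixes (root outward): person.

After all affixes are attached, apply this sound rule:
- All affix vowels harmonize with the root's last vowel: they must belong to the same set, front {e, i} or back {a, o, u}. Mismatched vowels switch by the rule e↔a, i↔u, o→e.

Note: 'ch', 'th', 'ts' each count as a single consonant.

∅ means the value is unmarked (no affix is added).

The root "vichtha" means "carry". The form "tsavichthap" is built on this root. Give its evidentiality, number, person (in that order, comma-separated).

Segment: tsa-vichtha-p.
evidentiality: -p → assumed.
number: ∅ → dual.
person: tsa- → 3rd person.

assumed, dual, 3rd person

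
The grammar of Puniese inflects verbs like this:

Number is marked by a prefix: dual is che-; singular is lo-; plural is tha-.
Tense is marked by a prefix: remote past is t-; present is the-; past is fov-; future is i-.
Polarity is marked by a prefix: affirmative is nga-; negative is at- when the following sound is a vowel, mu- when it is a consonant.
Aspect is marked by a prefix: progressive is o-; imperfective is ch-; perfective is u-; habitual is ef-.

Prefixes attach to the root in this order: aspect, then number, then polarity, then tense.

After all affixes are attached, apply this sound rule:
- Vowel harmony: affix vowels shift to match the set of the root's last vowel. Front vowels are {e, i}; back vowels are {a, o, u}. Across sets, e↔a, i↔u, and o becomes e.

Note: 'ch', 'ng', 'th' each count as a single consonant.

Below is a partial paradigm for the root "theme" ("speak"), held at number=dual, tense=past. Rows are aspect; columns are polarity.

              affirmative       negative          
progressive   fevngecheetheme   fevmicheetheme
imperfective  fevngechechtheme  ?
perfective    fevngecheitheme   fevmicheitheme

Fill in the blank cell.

Attach aspect imperfective ch- → chtheme.
Attach number dual che- → chechtheme.
Attach polarity negative mu- (before consonant 'ch') → muchechtheme.
Attach tense past fov- → fovmuchechtheme.
Apply vowel harmony: fovmuchechtheme → fevmichechtheme.

fevmichechtheme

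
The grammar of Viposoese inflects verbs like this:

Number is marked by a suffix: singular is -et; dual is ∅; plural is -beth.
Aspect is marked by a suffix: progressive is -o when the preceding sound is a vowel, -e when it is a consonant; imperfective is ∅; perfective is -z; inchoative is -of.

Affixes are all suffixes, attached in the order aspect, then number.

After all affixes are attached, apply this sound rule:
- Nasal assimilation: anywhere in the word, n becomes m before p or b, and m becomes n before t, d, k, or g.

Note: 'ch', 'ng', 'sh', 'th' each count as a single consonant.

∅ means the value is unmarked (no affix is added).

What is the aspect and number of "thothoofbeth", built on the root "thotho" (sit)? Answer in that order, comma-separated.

inchoative, plural

Segment: thotho-of-beth.
aspect: -of → inchoative.
number: -beth → plural.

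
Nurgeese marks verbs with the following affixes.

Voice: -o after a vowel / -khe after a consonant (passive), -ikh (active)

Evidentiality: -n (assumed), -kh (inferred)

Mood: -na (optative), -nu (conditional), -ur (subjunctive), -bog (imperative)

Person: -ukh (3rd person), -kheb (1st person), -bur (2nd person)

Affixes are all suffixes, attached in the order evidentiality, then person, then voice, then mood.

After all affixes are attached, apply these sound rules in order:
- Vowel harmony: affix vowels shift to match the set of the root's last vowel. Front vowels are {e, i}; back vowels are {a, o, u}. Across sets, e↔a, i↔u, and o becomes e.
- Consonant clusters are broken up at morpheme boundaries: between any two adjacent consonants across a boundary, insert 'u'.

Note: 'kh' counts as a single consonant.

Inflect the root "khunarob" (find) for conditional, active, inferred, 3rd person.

Attach evidentiality inferred -kh → khunarobkh.
Attach person 3rd person -ukh → khunarobkhukh.
Attach voice active -ikh → khunarobkhukhikh.
Attach mood conditional -nu → khunarobkhukhikhnu.
Apply vowel harmony: khunarobkhukhikhnu → khunarobkhukhukhnu.
Apply epenthesis: khunarobkhukhukhnu → khunarobukhukhukhunu.

khunarobukhukhukhunu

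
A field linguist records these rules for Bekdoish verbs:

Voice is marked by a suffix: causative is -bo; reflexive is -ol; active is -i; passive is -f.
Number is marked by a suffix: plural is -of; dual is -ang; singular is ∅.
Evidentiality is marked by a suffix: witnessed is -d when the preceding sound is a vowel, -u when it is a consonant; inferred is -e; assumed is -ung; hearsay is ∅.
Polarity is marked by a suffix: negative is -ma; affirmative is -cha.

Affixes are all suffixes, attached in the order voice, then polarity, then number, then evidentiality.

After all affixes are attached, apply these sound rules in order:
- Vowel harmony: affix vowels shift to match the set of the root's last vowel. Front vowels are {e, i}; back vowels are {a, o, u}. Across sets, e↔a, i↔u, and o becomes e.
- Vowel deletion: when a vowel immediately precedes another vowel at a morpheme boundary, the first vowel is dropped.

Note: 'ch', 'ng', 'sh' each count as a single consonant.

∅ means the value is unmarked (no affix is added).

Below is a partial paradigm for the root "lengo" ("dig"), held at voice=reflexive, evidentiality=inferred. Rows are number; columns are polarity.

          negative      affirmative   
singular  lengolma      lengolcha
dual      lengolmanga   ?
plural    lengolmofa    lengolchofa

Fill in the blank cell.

Attach voice reflexive -ol → lengool.
Attach polarity affirmative -cha → lengoolcha.
Attach number dual -ang → lengoolchaang.
Attach evidentiality inferred -e → lengoolchaange.
Apply vowel harmony: lengoolchaange → lengoolchaanga.
Apply vowel deletion: lengoolchaanga → lengolchanga.

lengolchanga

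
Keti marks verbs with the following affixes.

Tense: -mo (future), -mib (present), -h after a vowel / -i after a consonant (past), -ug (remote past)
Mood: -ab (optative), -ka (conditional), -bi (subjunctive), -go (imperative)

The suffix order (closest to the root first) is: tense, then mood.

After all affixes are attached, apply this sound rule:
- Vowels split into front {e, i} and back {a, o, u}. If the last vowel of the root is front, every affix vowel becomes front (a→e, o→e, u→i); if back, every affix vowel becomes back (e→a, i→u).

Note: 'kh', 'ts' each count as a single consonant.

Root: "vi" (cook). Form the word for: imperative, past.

vihge

Attach tense past -h (after vowel 'i') → vih.
Attach mood imperative -go → vihgo.
Apply vowel harmony: vihgo → vihge.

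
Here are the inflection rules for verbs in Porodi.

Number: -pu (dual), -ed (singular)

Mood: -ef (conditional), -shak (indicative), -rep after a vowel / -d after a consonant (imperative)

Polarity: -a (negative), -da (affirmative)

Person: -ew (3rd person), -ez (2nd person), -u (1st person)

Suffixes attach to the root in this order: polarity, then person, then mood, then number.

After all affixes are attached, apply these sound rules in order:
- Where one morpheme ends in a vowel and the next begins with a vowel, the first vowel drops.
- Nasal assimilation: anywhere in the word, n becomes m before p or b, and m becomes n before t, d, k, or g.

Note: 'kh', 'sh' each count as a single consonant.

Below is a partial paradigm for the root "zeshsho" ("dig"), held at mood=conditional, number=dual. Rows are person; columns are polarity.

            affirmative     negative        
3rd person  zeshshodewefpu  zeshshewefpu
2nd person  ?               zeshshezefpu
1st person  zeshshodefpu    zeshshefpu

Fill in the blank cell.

zeshshodezefpu

Attach polarity affirmative -da → zeshshoda.
Attach person 2nd person -ez → zeshshodaez.
Attach mood conditional -ef → zeshshodaezef.
Attach number dual -pu → zeshshodaezefpu.
Apply vowel deletion: zeshshodaezefpu → zeshshodezefpu.
Nasal assimilation: no change.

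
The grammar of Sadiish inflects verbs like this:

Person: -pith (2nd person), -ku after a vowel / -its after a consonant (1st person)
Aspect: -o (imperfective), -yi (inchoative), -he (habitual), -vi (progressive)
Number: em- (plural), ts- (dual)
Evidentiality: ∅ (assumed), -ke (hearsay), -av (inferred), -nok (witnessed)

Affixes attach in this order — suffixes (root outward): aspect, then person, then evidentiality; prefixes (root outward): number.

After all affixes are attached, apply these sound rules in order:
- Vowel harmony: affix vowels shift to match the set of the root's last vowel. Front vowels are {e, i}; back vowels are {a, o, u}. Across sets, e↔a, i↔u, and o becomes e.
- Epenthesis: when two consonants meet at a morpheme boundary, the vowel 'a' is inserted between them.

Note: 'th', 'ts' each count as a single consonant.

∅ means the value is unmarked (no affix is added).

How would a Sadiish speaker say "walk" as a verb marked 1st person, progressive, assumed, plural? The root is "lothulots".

Attach number plural em- → emlothulots.
Attach aspect progressive -vi → emlothulotsvi.
Attach person 1st person -ku (after vowel 'i') → emlothulotsviku.
evidentiality = assumed: zero marking, form stays emlothulotsviku.
Apply vowel harmony: emlothulotsviku → amlothulotsvuku.
Apply epenthesis: amlothulotsvuku → amalothulotsavuku.

amalothulotsavuku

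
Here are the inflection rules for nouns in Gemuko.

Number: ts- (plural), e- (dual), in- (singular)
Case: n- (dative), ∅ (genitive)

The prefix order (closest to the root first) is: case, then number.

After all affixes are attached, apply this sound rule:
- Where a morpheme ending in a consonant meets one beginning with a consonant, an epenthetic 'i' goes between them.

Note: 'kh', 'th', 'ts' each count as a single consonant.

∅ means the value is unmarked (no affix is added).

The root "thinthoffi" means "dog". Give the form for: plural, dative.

Attach case dative n- → nthinthoffi.
Attach number plural ts- → tsnthinthoffi.
Apply epenthesis: tsnthinthoffi → tsinithinthoffi.

tsinithinthoffi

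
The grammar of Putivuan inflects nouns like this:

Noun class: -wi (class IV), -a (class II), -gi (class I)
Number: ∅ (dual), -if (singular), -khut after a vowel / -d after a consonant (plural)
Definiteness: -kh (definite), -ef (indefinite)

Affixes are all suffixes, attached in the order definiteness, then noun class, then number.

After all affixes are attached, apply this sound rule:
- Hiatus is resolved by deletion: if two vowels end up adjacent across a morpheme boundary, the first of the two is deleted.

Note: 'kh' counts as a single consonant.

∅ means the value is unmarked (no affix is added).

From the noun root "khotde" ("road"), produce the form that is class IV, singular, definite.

khotdekhwif

Attach definiteness definite -kh → khotdekh.
Attach noun class class IV -wi → khotdekhwi.
Attach number singular -if → khotdekhwiif.
Apply vowel deletion: khotdekhwiif → khotdekhwif.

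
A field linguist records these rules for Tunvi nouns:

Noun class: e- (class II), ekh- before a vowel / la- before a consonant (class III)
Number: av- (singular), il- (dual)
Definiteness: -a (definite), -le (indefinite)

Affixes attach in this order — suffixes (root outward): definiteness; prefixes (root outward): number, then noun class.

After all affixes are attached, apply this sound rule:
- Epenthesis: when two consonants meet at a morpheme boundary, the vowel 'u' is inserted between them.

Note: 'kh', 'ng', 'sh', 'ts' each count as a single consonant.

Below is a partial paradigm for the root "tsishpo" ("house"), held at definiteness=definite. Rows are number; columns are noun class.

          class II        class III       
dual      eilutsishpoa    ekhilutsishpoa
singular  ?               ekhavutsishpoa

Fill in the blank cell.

eavutsishpoa

Attach number singular av- → avtsishpo.
Attach definiteness definite -a → avtsishpoa.
Attach noun class class II e- → eavtsishpoa.
Apply epenthesis: eavtsishpoa → eavutsishpoa.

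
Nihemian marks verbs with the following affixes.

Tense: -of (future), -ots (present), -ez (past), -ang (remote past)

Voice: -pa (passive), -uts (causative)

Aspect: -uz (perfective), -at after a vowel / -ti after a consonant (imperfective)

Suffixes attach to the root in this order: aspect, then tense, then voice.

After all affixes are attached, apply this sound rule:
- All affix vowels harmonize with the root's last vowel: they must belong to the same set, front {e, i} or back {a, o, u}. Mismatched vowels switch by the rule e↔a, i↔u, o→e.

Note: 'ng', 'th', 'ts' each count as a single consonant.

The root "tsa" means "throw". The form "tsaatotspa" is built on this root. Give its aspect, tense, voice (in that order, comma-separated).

imperfective, present, passive

Segment: tsa-at-ots-pa.
aspect: -at/ti → imperfective.
tense: -ots → present.
voice: -pa → passive.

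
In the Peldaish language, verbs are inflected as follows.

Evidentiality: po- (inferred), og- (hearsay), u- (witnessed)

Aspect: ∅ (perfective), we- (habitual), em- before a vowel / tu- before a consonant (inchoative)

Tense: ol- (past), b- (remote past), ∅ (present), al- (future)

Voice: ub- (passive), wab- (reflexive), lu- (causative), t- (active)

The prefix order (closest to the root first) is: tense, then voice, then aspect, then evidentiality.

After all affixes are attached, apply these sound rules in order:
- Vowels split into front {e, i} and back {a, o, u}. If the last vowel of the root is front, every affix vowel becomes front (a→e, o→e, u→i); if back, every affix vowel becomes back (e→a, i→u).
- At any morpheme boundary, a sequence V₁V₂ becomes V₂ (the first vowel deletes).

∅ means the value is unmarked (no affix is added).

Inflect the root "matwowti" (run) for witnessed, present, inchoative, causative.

tense = present: zero marking, form stays matwowti.
Attach voice causative lu- → lumatwowti.
Attach aspect inchoative tu- (before consonant 'l') → tulumatwowti.
Attach evidentiality witnessed u- → utulumatwowti.
Apply vowel harmony: utulumatwowti → itilimatwowti.
Vowel deletion: no change.

itilimatwowti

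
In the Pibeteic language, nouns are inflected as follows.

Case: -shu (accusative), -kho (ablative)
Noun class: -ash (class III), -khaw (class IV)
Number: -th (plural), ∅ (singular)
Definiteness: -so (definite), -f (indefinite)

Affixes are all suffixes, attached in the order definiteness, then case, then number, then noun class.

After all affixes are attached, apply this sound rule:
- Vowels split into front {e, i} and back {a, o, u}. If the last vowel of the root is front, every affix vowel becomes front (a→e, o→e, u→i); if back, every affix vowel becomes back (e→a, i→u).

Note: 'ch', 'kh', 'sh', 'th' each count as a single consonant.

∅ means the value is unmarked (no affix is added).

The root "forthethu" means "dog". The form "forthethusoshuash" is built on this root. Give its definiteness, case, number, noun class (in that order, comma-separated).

Segment: forthethu-so-shu-ash.
definiteness: -so → definite.
case: -shu → accusative.
number: ∅ → singular.
noun class: -ash → class III.

definite, accusative, singular, class III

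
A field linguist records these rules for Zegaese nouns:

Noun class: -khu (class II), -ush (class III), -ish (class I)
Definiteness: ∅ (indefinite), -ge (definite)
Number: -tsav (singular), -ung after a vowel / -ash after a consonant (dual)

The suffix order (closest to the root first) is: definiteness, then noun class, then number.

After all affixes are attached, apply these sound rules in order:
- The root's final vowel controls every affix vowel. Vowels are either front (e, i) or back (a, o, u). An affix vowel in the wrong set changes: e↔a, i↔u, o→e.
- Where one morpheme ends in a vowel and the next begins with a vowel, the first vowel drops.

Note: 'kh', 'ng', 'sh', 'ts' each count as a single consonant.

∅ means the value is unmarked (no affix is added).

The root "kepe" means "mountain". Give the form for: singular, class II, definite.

kepegekhitsev

Attach definiteness definite -ge → kepege.
Attach noun class class II -khu → kepegekhu.
Attach number singular -tsav → kepegekhutsav.
Apply vowel harmony: kepegekhutsav → kepegekhitsev.
Vowel deletion: no change.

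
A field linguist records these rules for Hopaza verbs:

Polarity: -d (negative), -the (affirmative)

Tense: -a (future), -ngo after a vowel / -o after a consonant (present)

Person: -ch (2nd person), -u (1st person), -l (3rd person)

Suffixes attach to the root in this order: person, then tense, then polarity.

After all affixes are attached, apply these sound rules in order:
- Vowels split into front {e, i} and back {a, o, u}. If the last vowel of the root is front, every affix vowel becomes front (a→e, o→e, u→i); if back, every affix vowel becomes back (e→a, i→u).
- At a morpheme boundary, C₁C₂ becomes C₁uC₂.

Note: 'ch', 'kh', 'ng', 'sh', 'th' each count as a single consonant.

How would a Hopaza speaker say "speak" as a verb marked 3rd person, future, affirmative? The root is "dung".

Attach person 3rd person -l → dungl.
Attach tense future -a → dungla.
Attach polarity affirmative -the → dunglathe.
Apply vowel harmony: dunglathe → dunglatha.
Apply epenthesis: dunglatha → dungulatha.

dungulatha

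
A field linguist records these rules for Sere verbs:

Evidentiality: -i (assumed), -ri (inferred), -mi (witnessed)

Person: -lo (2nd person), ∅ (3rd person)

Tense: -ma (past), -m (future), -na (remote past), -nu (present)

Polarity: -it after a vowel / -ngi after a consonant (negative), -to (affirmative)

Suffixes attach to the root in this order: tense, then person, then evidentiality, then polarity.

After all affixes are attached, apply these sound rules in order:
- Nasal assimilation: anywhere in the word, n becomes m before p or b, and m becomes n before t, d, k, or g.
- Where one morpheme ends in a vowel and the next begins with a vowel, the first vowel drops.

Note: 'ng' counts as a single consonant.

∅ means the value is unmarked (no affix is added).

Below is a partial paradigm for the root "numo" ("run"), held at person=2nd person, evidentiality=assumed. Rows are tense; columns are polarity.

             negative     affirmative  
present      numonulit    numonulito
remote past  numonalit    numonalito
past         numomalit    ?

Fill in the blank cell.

numomalito

Attach tense past -ma → numoma.
Attach person 2nd person -lo → numomalo.
Attach evidentiality assumed -i → numomaloi.
Attach polarity affirmative -to → numomaloito.
Nasal assimilation: no change.
Apply vowel deletion: numomaloito → numomalito.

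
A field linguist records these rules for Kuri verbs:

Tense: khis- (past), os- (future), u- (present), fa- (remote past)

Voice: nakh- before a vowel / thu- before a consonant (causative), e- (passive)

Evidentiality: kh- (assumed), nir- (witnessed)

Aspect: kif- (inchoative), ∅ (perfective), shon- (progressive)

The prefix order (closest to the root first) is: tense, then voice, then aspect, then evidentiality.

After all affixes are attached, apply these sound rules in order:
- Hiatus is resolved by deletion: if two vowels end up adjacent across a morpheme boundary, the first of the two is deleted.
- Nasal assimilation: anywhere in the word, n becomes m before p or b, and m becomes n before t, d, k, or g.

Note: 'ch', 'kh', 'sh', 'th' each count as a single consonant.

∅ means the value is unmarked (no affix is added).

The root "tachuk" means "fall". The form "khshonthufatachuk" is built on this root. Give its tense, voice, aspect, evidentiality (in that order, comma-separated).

Segment: kh-shon-thu-fa-tachuk.
tense: fa- → remote past.
voice: nakh/thu- → causative.
aspect: shon- → progressive.
evidentiality: kh- → assumed.

remote past, causative, progressive, assumed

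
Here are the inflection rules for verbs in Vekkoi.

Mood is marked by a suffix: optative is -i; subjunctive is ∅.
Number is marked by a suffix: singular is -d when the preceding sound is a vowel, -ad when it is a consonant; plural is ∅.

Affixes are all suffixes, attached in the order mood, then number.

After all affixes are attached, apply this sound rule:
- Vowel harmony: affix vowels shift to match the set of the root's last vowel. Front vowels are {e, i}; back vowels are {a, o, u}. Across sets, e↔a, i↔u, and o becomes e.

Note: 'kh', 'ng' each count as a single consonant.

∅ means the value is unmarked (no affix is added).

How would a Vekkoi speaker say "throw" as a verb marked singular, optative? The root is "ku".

Attach mood optative -i → kui.
Attach number singular -d (after vowel 'i') → kuid.
Apply vowel harmony: kuid → kuud.

kuud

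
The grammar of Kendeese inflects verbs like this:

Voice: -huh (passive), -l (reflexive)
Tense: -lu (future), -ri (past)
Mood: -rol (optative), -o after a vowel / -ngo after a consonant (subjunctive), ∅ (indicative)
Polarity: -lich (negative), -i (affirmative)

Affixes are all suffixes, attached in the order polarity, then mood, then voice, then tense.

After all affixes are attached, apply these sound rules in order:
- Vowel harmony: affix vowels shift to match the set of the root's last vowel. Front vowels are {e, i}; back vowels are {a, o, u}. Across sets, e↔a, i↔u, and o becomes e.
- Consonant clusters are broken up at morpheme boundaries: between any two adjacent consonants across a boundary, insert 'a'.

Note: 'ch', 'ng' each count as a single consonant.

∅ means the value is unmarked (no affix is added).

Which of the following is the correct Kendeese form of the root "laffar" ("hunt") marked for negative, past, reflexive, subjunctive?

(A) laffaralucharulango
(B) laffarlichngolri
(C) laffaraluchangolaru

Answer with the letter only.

Attach polarity negative -lich → laffarlich.
Attach mood subjunctive -ngo (after consonant 'ch') → laffarlichngo.
Attach voice reflexive -l → laffarlichngol.
Attach tense past -ri → laffarlichngolri.
Apply vowel harmony: laffarlichngolri → laffarluchngolru.
Apply epenthesis: laffarluchngolru → laffaraluchangolaru.
So the correct form is laffaraluchangolaru, option (C).
(A) laffaralucharulango is wrong: it has the affixes in the wrong order.
(B) laffarlichngolri is wrong: it fails to apply the sound rule(s).

C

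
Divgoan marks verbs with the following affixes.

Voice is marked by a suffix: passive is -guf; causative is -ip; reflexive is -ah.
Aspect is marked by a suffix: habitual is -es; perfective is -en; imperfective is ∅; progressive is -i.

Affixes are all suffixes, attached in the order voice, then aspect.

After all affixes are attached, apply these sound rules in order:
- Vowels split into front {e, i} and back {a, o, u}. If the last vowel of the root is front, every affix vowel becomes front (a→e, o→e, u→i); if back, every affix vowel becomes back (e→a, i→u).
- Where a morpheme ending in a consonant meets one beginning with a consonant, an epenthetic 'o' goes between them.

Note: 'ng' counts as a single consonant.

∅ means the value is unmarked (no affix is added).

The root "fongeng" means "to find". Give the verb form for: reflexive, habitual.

fongengehes

Attach voice reflexive -ah → fongengah.
Attach aspect habitual -es → fongengahes.
Apply vowel harmony: fongengahes → fongengehes.
Epenthesis: no change.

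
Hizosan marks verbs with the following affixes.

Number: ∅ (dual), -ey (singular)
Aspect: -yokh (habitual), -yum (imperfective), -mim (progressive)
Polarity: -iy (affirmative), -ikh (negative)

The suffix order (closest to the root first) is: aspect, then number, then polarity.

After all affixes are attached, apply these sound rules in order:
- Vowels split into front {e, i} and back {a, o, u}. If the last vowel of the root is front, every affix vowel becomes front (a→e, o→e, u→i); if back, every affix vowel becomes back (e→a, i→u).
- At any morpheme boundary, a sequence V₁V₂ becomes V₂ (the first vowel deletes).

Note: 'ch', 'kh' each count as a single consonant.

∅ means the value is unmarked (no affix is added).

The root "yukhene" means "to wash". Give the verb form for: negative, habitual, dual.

Attach aspect habitual -yokh → yukheneyokh.
number = dual: zero marking, form stays yukheneyokh.
Attach polarity negative -ikh → yukheneyokhikh.
Apply vowel harmony: yukheneyokhikh → yukheneyekhikh.
Vowel deletion: no change.

yukheneyekhikh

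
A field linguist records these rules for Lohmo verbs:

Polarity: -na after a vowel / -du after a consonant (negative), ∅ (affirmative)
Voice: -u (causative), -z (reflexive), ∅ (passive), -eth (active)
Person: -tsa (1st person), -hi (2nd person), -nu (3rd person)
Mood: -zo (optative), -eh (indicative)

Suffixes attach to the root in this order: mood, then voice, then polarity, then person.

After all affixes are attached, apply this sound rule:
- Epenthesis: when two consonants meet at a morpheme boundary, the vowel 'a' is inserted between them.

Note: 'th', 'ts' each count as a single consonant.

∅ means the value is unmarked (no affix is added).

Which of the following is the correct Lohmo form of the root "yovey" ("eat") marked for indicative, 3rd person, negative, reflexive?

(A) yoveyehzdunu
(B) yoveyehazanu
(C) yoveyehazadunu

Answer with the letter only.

C

Attach mood indicative -eh → yoveyeh.
Attach voice reflexive -z → yoveyehz.
Attach polarity negative -du (after consonant 'z') → yoveyehzdu.
Attach person 3rd person -nu → yoveyehzdunu.
Apply epenthesis: yoveyehzdunu → yoveyehazadunu.
So the correct form is yoveyehazadunu, option (C).
(B) yoveyehazanu is wrong: it uses affirmative instead of negative for polarity.
(A) yoveyehzdunu is wrong: it fails to apply the sound rule(s).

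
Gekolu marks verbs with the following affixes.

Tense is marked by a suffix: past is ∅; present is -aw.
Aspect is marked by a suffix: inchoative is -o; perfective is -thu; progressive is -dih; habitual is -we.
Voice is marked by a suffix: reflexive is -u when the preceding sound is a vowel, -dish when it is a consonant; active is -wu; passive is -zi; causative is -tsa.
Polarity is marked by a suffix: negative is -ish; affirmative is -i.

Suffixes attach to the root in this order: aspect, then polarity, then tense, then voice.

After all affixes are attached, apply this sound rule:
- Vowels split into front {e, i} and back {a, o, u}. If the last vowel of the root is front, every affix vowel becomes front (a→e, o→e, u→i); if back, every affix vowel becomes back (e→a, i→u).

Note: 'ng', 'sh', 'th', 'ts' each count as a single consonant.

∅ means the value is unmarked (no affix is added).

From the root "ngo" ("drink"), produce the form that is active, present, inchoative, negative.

Attach aspect inchoative -o → ngoo.
Attach polarity negative -ish → ngooish.
Attach tense present -aw → ngooishaw.
Attach voice active -wu → ngooishawwu.
Apply vowel harmony: ngooishawwu → ngooushawwu.

ngooushawwu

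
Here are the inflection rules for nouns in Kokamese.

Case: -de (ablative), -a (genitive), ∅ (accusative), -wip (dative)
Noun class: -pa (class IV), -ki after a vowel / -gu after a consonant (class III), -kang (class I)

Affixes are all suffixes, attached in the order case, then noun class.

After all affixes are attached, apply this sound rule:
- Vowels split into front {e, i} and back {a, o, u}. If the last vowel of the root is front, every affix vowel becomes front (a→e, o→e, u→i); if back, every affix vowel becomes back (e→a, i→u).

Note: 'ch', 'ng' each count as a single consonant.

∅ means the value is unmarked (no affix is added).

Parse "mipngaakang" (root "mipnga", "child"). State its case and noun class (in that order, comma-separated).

genitive, class I

Segment: mipnga-a-kang.
case: -a → genitive.
noun class: -kang → class I.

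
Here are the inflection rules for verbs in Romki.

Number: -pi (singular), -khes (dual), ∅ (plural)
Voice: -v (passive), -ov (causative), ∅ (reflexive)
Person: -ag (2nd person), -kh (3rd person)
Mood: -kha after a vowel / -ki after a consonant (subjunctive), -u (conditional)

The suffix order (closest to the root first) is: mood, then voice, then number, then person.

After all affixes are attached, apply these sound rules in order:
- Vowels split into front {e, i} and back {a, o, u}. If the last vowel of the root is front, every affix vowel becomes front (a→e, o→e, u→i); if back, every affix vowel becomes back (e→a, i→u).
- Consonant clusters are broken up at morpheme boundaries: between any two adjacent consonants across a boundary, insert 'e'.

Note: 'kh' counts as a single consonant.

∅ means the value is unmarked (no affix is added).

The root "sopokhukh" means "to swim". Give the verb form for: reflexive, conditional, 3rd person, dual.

Attach mood conditional -u → sopokhukhu.
voice = reflexive: zero marking, form stays sopokhukhu.
Attach number dual -khes → sopokhukhukhes.
Attach person 3rd person -kh → sopokhukhukheskh.
Apply vowel harmony: sopokhukhukheskh → sopokhukhukhaskh.
Apply epenthesis: sopokhukhukhaskh → sopokhukhukhasekh.

sopokhukhukhasekh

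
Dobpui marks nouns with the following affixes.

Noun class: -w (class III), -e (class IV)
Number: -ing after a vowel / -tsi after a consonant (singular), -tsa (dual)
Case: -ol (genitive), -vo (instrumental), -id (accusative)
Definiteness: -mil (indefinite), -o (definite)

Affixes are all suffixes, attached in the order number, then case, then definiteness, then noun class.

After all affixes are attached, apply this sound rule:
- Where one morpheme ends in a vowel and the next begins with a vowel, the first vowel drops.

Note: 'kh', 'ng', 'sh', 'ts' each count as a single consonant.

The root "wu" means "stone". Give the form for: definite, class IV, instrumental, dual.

Attach number dual -tsa → wutsa.
Attach case instrumental -vo → wutsavo.
Attach definiteness definite -o → wutsavoo.
Attach noun class class IV -e → wutsavooe.
Apply vowel deletion: wutsavooe → wutsave.

wutsave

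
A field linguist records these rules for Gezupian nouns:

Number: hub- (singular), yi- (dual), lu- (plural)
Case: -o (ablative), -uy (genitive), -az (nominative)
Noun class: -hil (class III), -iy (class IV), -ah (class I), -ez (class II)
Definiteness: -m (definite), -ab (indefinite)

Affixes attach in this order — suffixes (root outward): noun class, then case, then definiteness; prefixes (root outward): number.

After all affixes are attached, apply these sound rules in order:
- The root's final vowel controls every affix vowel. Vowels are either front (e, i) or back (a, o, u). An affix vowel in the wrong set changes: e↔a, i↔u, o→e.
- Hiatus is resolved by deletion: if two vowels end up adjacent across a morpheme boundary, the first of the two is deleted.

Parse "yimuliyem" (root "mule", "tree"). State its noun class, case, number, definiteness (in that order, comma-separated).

class IV, ablative, dual, definite

Segment: yi-mule-iy-o-m.
noun class: -iy → class IV.
case: -o → ablative.
number: yi- → dual.
definiteness: -m → definite.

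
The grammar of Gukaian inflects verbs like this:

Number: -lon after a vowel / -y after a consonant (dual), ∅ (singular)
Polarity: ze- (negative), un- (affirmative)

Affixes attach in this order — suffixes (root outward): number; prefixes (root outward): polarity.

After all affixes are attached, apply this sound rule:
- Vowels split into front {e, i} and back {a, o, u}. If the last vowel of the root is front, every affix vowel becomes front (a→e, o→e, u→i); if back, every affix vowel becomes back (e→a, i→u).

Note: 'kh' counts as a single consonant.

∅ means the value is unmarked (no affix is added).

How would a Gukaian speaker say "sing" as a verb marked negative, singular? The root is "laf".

zalaf

Attach polarity negative ze- → zelaf.
number = singular: zero marking, form stays zelaf.
Apply vowel harmony: zelaf → zalaf.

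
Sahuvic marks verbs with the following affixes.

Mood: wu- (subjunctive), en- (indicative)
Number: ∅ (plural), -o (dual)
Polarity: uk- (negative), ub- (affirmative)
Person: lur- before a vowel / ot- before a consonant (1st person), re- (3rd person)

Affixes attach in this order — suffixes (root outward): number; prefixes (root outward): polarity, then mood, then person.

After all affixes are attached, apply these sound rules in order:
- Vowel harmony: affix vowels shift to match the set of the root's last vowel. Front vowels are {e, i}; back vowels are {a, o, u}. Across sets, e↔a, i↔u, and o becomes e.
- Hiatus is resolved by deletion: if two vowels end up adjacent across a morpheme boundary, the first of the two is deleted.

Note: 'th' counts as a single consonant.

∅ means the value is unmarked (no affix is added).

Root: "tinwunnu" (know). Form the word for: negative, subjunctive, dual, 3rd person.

Attach number dual -o → tinwunnuo.
Attach polarity negative uk- → uktinwunnuo.
Attach mood subjunctive wu- → wuuktinwunnuo.
Attach person 3rd person re- → rewuuktinwunnuo.
Apply vowel harmony: rewuuktinwunnuo → rawuuktinwunnuo.
Apply vowel deletion: rawuuktinwunnuo → rawuktinwunno.

rawuktinwunno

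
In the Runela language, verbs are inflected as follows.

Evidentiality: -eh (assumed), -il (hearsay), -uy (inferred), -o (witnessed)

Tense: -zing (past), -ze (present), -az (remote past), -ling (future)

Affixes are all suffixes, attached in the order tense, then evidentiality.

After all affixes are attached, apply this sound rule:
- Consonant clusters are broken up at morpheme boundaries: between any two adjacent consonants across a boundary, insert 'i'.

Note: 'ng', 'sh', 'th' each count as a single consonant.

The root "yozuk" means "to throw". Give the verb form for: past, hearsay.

Attach tense past -zing → yozukzing.
Attach evidentiality hearsay -il → yozukzingil.
Apply epenthesis: yozukzingil → yozukizingil.

yozukizingil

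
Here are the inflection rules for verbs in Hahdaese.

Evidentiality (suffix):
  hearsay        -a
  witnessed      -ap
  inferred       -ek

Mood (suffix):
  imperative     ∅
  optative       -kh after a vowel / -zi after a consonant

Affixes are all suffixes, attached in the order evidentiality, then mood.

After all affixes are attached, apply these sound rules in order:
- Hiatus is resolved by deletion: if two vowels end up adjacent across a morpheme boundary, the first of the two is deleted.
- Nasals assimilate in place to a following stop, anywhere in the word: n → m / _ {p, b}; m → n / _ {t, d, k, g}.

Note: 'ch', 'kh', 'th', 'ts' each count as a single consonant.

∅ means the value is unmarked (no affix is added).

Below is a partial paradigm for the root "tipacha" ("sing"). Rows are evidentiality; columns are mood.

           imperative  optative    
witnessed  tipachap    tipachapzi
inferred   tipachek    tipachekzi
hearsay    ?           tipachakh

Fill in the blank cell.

tipacha

Attach evidentiality hearsay -a → tipachaa.
mood = imperative: zero marking, form stays tipachaa.
Apply vowel deletion: tipachaa → tipacha.
Nasal assimilation: no change.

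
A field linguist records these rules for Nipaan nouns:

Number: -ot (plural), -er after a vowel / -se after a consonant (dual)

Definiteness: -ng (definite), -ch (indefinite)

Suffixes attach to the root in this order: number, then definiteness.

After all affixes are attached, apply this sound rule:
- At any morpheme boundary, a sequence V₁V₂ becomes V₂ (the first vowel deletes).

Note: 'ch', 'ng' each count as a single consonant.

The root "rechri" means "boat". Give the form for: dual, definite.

Attach number dual -er (after vowel 'i') → rechrier.
Attach definiteness definite -ng → rechrierng.
Apply vowel deletion: rechrierng → rechrerng.

rechrerng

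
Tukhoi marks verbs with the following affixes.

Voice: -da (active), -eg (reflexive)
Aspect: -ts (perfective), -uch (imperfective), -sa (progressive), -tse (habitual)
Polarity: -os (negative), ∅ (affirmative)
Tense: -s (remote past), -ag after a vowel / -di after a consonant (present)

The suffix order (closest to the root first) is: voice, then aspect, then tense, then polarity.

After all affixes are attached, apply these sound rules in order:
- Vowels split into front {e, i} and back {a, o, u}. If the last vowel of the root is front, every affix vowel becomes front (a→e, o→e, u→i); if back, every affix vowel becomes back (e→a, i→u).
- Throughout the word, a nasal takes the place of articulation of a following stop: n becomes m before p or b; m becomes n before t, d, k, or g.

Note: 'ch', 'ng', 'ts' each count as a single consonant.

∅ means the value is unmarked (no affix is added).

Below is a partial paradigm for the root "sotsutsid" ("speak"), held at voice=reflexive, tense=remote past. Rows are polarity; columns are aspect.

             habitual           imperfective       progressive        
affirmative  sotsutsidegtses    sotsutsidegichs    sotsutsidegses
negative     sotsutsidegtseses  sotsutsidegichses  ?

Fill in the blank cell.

sotsutsidegseses

Attach voice reflexive -eg → sotsutsideg.
Attach aspect progressive -sa → sotsutsidegsa.
Attach tense remote past -s → sotsutsidegsas.
Attach polarity negative -os → sotsutsidegsasos.
Apply vowel harmony: sotsutsidegsasos → sotsutsidegseses.
Nasal assimilation: no change.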